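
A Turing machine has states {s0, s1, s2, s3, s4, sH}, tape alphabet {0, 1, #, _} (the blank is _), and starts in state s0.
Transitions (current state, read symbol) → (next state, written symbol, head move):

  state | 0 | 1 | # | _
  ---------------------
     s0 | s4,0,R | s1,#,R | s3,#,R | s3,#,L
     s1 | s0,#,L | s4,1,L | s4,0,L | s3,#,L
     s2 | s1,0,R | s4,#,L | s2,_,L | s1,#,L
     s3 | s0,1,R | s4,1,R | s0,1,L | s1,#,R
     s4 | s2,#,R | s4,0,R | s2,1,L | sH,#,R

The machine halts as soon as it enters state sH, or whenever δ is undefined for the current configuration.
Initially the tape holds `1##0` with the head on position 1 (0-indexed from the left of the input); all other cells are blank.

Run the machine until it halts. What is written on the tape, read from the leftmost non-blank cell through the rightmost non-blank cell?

state=s0 head=1 tape=_1[#]#0__   (s0,#)→(s3,#,R)
state=s3 head=2 tape=_1#[#]0__   (s3,#)→(s0,1,L)
state=s0 head=1 tape=_1[#]10__   (s0,#)→(s3,#,R)
state=s3 head=2 tape=_1#[1]0__   (s3,1)→(s4,1,R)
state=s4 head=3 tape=_1#1[0]__   (s4,0)→(s2,#,R)
state=s2 head=4 tape=_1#1#[_]_   (s2,_)→(s1,#,L)
state=s1 head=3 tape=_1#1[#]#_   (s1,#)→(s4,0,L)
state=s4 head=2 tape=_1#[1]0#_   (s4,1)→(s4,0,R)
state=s4 head=3 tape=_1#0[0]#_   (s4,0)→(s2,#,R)
state=s2 head=4 tape=_1#0#[#]_   (s2,#)→(s2,_,L)
state=s2 head=3 tape=_1#0[#]__   (s2,#)→(s2,_,L)
state=s2 head=2 tape=_1#[0]___   (s2,0)→(s1,0,R)
state=s1 head=3 tape=_1#0[_]__   (s1,_)→(s3,#,L)
state=s3 head=2 tape=_1#[0]#__   (s3,0)→(s0,1,R)
state=s0 head=3 tape=_1#1[#]__   (s0,#)→(s3,#,R)
state=s3 head=4 tape=_1#1#[_]_   (s3,_)→(s1,#,R)
state=s1 head=5 tape=_1#1##[_]   (s1,_)→(s3,#,L)
state=s3 head=4 tape=_1#1#[#]#   (s3,#)→(s0,1,L)
state=s0 head=3 tape=_1#1[#]1#   (s0,#)→(s3,#,R)
state=s3 head=4 tape=_1#1#[1]#   (s3,1)→(s4,1,R)
state=s4 head=5 tape=_1#1#1[#]   (s4,#)→(s2,1,L)
state=s2 head=4 tape=_1#1#[1]1   (s2,1)→(s4,#,L)
state=s4 head=3 tape=_1#1[#]#1   (s4,#)→(s2,1,L)
state=s2 head=2 tape=_1#[1]1#1   (s2,1)→(s4,#,L)
state=s4 head=1 tape=_1[#]#1#1   (s4,#)→(s2,1,L)
state=s2 head=0 tape=_[1]1#1#1   (s2,1)→(s4,#,L)
state=s4 head=-1 tape=[_]#1#1#1   (s4,_)→(sH,#,R)
state=sH head=0 tape=#[#]1#1#1
The non-blank tape span at halt is ##1#1#1.

##1#1#1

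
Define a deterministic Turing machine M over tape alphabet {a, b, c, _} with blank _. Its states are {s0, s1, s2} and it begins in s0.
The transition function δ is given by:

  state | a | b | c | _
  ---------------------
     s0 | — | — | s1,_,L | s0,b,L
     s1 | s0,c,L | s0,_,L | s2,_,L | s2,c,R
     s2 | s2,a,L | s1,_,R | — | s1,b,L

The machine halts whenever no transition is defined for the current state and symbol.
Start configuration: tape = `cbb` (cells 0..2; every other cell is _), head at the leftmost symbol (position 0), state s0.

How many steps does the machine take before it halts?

15

s0 | ___[c]bb   read c → write _, move L, go to s1
s1 | __[_]_bb   read _ → write c, move R, go to s2
s2 | __c[_]bb   read _ → write b, move L, go to s1
s1 | __[c]bbb   read c → write _, move L, go to s2
s2 | _[_]_bbb   read _ → write b, move L, go to s1
s1 | [_]b_bbb   read _ → write c, move R, go to s2
s2 | c[b]_bbb   read b → write _, move R, go to s1
s1 | c_[_]bbb   read _ → write c, move R, go to s2
s2 | c_c[b]bb   read b → write _, move R, go to s1
s1 | c_c_[b]b   read b → write _, move L, go to s0
s0 | c_c[_]_b   read _ → write b, move L, go to s0
s0 | c_[c]b_b   read c → write _, move L, go to s1
s1 | c[_]_b_b   read _ → write c, move R, go to s2
s2 | cc[_]b_b   read _ → write b, move L, go to s1
s1 | c[c]bb_b   read c → write _, move L, go to s2
s2 | [c]_bb_b
M halts after 15 transitions.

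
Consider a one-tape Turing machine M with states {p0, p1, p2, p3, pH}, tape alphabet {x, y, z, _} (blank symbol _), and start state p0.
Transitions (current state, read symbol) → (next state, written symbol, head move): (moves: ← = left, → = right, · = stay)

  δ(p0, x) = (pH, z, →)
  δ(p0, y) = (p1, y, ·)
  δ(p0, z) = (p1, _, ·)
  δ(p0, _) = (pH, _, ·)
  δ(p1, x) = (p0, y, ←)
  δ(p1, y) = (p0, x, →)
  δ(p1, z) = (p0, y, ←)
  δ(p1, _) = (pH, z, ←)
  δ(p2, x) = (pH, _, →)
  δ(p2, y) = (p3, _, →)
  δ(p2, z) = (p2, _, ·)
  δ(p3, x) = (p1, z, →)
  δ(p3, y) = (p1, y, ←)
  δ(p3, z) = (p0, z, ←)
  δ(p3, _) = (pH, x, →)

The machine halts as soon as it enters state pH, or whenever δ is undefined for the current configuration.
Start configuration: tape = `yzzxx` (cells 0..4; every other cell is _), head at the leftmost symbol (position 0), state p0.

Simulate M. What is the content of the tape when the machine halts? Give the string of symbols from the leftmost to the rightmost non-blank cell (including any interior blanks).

xzzxx

p0 | [y]zzxx   read y → write y, move ·, go to p1
p1 | [y]zzxx   read y → write x, move →, go to p0
p0 | x[z]zxx   read z → write _, move ·, go to p1
p1 | x[_]zxx   read _ → write z, move ←, go to pH
pH | [x]zzxx
The non-blank tape span at halt is xzzxx.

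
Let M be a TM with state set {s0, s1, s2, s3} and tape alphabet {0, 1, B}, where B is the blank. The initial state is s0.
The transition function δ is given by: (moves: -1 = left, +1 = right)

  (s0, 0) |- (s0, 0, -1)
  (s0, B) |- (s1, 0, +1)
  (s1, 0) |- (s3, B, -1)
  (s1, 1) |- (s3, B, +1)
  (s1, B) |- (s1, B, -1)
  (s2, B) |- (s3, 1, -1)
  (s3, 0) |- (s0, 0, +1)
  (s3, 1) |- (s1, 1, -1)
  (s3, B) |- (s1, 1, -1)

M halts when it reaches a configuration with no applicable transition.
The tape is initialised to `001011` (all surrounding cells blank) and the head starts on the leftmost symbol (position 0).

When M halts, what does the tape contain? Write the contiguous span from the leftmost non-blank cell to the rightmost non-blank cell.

000B011

state=s0 head=0 tape=B[0]01011   (s0,0)→(s0,0,-1)
state=s0 head=-1 tape=[B]001011   (s0,B)→(s1,0,+1)
state=s1 head=0 tape=0[0]01011   (s1,0)→(s3,B,-1)
state=s3 head=-1 tape=[0]B01011   (s3,0)→(s0,0,+1)
state=s0 head=0 tape=0[B]01011   (s0,B)→(s1,0,+1)
state=s1 head=1 tape=00[0]1011   (s1,0)→(s3,B,-1)
state=s3 head=0 tape=0[0]B1011   (s3,0)→(s0,0,+1)
state=s0 head=1 tape=00[B]1011   (s0,B)→(s1,0,+1)
state=s1 head=2 tape=000[1]011   (s1,1)→(s3,B,+1)
state=s3 head=3 tape=000B[0]11   (s3,0)→(s0,0,+1)
state=s0 head=4 tape=000B0[1]1
The non-blank tape span at halt is 000B011.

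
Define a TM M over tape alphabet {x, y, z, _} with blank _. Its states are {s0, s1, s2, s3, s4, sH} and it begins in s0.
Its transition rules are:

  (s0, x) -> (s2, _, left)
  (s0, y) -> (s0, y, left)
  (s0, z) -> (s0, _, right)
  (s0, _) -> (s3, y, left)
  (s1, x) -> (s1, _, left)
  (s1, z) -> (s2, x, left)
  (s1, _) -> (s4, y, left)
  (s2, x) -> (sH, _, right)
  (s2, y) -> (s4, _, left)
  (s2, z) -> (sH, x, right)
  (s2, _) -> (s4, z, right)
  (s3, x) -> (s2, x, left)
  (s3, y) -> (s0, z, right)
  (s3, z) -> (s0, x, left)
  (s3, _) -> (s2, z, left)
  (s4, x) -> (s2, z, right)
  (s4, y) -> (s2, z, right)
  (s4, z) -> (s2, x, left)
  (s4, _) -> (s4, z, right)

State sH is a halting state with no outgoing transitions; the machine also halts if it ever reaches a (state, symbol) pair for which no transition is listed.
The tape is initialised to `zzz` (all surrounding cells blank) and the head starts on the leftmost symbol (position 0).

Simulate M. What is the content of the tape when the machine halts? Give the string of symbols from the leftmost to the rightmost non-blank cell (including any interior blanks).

state=s0 head=0 tape=[z]zz_   (s0,z)→(s0,_,right)
state=s0 head=1 tape=_[z]z_   (s0,z)→(s0,_,right)
state=s0 head=2 tape=__[z]_   (s0,z)→(s0,_,right)
state=s0 head=3 tape=___[_]   (s0,_)→(s3,y,left)
state=s3 head=2 tape=__[_]y   (s3,_)→(s2,z,left)
state=s2 head=1 tape=_[_]zy   (s2,_)→(s4,z,right)
state=s4 head=2 tape=_z[z]y   (s4,z)→(s2,x,left)
state=s2 head=1 tape=_[z]xy   (s2,z)→(sH,x,right)
state=sH head=2 tape=_x[x]y
The non-blank tape span at halt is xxy.

xxy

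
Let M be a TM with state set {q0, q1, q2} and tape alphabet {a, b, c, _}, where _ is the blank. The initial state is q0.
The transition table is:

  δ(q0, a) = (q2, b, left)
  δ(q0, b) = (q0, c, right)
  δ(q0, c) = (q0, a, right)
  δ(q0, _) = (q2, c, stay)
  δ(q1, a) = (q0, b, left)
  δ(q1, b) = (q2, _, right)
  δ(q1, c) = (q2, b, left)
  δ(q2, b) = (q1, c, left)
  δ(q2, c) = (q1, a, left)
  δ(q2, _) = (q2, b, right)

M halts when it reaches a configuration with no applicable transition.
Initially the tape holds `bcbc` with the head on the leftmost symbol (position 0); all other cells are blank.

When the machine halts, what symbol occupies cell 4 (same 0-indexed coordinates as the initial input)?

b

state=q0 head=0 tape=_[b]cbc_   (q0,b)→(q0,c,right)
state=q0 head=1 tape=_c[c]bc_   (q0,c)→(q0,a,right)
state=q0 head=2 tape=_ca[b]c_   (q0,b)→(q0,c,right)
state=q0 head=3 tape=_cac[c]_   (q0,c)→(q0,a,right)
state=q0 head=4 tape=_caca[_]   (q0,_)→(q2,c,stay)
state=q2 head=4 tape=_caca[c]   (q2,c)→(q1,a,left)
state=q1 head=3 tape=_cac[a]a   (q1,a)→(q0,b,left)
state=q0 head=2 tape=_ca[c]ba   (q0,c)→(q0,a,right)
state=q0 head=3 tape=_caa[b]a   (q0,b)→(q0,c,right)
state=q0 head=4 tape=_caac[a]   (q0,a)→(q2,b,left)
state=q2 head=3 tape=_caa[c]b   (q2,c)→(q1,a,left)
state=q1 head=2 tape=_ca[a]ab   (q1,a)→(q0,b,left)
state=q0 head=1 tape=_c[a]bab   (q0,a)→(q2,b,left)
state=q2 head=0 tape=_[c]bbab   (q2,c)→(q1,a,left)
state=q1 head=-1 tape=[_]abbab
Cell 4 holds b when M halts.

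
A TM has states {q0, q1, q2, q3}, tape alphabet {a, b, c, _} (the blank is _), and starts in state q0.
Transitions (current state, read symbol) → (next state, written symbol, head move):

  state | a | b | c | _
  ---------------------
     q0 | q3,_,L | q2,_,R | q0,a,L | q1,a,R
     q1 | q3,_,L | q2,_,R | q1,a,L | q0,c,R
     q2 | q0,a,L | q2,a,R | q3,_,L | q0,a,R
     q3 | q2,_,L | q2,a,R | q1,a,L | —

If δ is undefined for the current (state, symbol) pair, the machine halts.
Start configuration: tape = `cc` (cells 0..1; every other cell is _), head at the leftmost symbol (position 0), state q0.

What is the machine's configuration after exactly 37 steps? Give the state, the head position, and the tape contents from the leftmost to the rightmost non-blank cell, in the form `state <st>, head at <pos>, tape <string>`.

state=q0 head=0 tape=______[c]c   (q0,c)→(q0,a,L)
state=q0 head=-1 tape=_____[_]ac   (q0,_)→(q1,a,R)
state=q1 head=0 tape=_____a[a]c   (q1,a)→(q3,_,L)
state=q3 head=-1 tape=_____[a]_c   (q3,a)→(q2,_,L)
state=q2 head=-2 tape=____[_]__c   (q2,_)→(q0,a,R)
state=q0 head=-1 tape=____a[_]_c   (q0,_)→(q1,a,R)
state=q1 head=0 tape=____aa[_]c   (q1,_)→(q0,c,R)
state=q0 head=1 tape=____aac[c]   (q0,c)→(q0,a,L)
state=q0 head=0 tape=____aa[c]a   (q0,c)→(q0,a,L)
state=q0 head=-1 tape=____a[a]aa   (q0,a)→(q3,_,L)
state=q3 head=-2 tape=____[a]_aa   (q3,a)→(q2,_,L)
state=q2 head=-3 tape=___[_]__aa   (q2,_)→(q0,a,R)
state=q0 head=-2 tape=___a[_]_aa   (q0,_)→(q1,a,R)
state=q1 head=-1 tape=___aa[_]aa   (q1,_)→(q0,c,R)
state=q0 head=0 tape=___aac[a]a   (q0,a)→(q3,_,L)
state=q3 head=-1 tape=___aa[c]_a   (q3,c)→(q1,a,L)
state=q1 head=-2 tape=___a[a]a_a   (q1,a)→(q3,_,L)
state=q3 head=-3 tape=___[a]_a_a   (q3,a)→(q2,_,L)
state=q2 head=-4 tape=__[_]__a_a   (q2,_)→(q0,a,R)
state=q0 head=-3 tape=__a[_]_a_a   (q0,_)→(q1,a,R)
state=q1 head=-2 tape=__aa[_]a_a   (q1,_)→(q0,c,R)
state=q0 head=-1 tape=__aac[a]_a   (q0,a)→(q3,_,L)
state=q3 head=-2 tape=__aa[c]__a   (q3,c)→(q1,a,L)
state=q1 head=-3 tape=__a[a]a__a   (q1,a)→(q3,_,L)
state=q3 head=-4 tape=__[a]_a__a   (q3,a)→(q2,_,L)
state=q2 head=-5 tape=_[_]__a__a   (q2,_)→(q0,a,R)
state=q0 head=-4 tape=_a[_]_a__a   (q0,_)→(q1,a,R)
state=q1 head=-3 tape=_aa[_]a__a   (q1,_)→(q0,c,R)
state=q0 head=-2 tape=_aac[a]__a   (q0,a)→(q3,_,L)
state=q3 head=-3 tape=_aa[c]___a   (q3,c)→(q1,a,L)
state=q1 head=-4 tape=_a[a]a___a   (q1,a)→(q3,_,L)
state=q3 head=-5 tape=_[a]_a___a   (q3,a)→(q2,_,L)
state=q2 head=-6 tape=[_]__a___a   (q2,_)→(q0,a,R)
state=q0 head=-5 tape=a[_]_a___a   (q0,_)→(q1,a,R)
state=q1 head=-4 tape=aa[_]a___a   (q1,_)→(q0,c,R)
state=q0 head=-3 tape=aac[a]___a   (q0,a)→(q3,_,L)
state=q3 head=-4 tape=aa[c]____a   (q3,c)→(q1,a,L)
state=q1 head=-5 tape=a[a]a____a
After 37 steps: state q1, head at -5, tape aaa____a.

state q1, head at -5, tape aaa____a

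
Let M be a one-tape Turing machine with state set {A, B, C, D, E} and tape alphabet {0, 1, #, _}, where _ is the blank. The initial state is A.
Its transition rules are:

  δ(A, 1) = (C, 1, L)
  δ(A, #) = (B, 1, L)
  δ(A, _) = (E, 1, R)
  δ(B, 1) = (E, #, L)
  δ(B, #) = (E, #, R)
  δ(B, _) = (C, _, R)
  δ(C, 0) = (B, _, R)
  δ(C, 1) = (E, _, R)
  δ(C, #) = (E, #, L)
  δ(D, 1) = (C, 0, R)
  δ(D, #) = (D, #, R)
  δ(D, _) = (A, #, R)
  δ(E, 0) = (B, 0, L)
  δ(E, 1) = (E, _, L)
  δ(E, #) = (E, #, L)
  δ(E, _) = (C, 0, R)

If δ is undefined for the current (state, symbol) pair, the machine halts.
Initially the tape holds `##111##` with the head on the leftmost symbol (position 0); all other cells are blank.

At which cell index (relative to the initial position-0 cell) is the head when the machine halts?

4

state=A head=0 tape=_[#]#111##   (A,#)→(B,1,L)
state=B head=-1 tape=[_]1#111##   (B,_)→(C,_,R)
state=C head=0 tape=_[1]#111##   (C,1)→(E,_,R)
state=E head=1 tape=__[#]111##   (E,#)→(E,#,L)
state=E head=0 tape=_[_]#111##   (E,_)→(C,0,R)
state=C head=1 tape=_0[#]111##   (C,#)→(E,#,L)
state=E head=0 tape=_[0]#111##   (E,0)→(B,0,L)
state=B head=-1 tape=[_]0#111##   (B,_)→(C,_,R)
state=C head=0 tape=_[0]#111##   (C,0)→(B,_,R)
state=B head=1 tape=__[#]111##   (B,#)→(E,#,R)
state=E head=2 tape=__#[1]11##   (E,1)→(E,_,L)
state=E head=1 tape=__[#]_11##   (E,#)→(E,#,L)
state=E head=0 tape=_[_]#_11##   (E,_)→(C,0,R)
state=C head=1 tape=_0[#]_11##   (C,#)→(E,#,L)
state=E head=0 tape=_[0]#_11##   (E,0)→(B,0,L)
state=B head=-1 tape=[_]0#_11##   (B,_)→(C,_,R)
state=C head=0 tape=_[0]#_11##   (C,0)→(B,_,R)
state=B head=1 tape=__[#]_11##   (B,#)→(E,#,R)
state=E head=2 tape=__#[_]11##   (E,_)→(C,0,R)
state=C head=3 tape=__#0[1]1##   (C,1)→(E,_,R)
state=E head=4 tape=__#0_[1]##   (E,1)→(E,_,L)
state=E head=3 tape=__#0[_]_##   (E,_)→(C,0,R)
state=C head=4 tape=__#00[_]##
At halt the head is at cell 4.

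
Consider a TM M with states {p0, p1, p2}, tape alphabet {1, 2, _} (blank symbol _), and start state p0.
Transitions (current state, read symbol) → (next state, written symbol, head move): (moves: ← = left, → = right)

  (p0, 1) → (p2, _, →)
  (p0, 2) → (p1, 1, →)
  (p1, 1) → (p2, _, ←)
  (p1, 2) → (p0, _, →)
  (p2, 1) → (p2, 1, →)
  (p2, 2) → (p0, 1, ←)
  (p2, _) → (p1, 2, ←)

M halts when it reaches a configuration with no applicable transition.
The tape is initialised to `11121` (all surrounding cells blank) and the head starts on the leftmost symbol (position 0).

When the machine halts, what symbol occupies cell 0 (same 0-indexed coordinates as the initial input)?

2

state=p0 head=0 tape=_[1]1121_   (p0,1)→(p2,_,→)
state=p2 head=1 tape=__[1]121_   (p2,1)→(p2,1,→)
state=p2 head=2 tape=__1[1]21_   (p2,1)→(p2,1,→)
state=p2 head=3 tape=__11[2]1_   (p2,2)→(p0,1,←)
state=p0 head=2 tape=__1[1]11_   (p0,1)→(p2,_,→)
state=p2 head=3 tape=__1_[1]1_   (p2,1)→(p2,1,→)
state=p2 head=4 tape=__1_1[1]_   (p2,1)→(p2,1,→)
state=p2 head=5 tape=__1_11[_]   (p2,_)→(p1,2,←)
state=p1 head=4 tape=__1_1[1]2   (p1,1)→(p2,_,←)
state=p2 head=3 tape=__1_[1]_2   (p2,1)→(p2,1,→)
state=p2 head=4 tape=__1_1[_]2   (p2,_)→(p1,2,←)
state=p1 head=3 tape=__1_[1]22   (p1,1)→(p2,_,←)
state=p2 head=2 tape=__1[_]_22   (p2,_)→(p1,2,←)
state=p1 head=1 tape=__[1]2_22   (p1,1)→(p2,_,←)
state=p2 head=0 tape=_[_]_2_22   (p2,_)→(p1,2,←)
state=p1 head=-1 tape=[_]2_2_22
Cell 0 holds 2 when M halts.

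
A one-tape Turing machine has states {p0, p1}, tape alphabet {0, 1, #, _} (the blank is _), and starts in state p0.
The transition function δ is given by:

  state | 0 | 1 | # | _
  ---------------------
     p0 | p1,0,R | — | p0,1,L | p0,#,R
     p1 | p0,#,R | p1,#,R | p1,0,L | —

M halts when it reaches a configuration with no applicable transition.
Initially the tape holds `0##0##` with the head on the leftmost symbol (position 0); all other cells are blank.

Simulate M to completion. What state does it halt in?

state=p0 head=0 tape=[0]##0##_   (p0,0)→(p1,0,R)
state=p1 head=1 tape=0[#]#0##_   (p1,#)→(p1,0,L)
state=p1 head=0 tape=[0]0#0##_   (p1,0)→(p0,#,R)
state=p0 head=1 tape=#[0]#0##_   (p0,0)→(p1,0,R)
state=p1 head=2 tape=#0[#]0##_   (p1,#)→(p1,0,L)
state=p1 head=1 tape=#[0]00##_   (p1,0)→(p0,#,R)
state=p0 head=2 tape=##[0]0##_   (p0,0)→(p1,0,R)
state=p1 head=3 tape=##0[0]##_   (p1,0)→(p0,#,R)
state=p0 head=4 tape=##0#[#]#_   (p0,#)→(p0,1,L)
state=p0 head=3 tape=##0[#]1#_   (p0,#)→(p0,1,L)
state=p0 head=2 tape=##[0]11#_   (p0,0)→(p1,0,R)
state=p1 head=3 tape=##0[1]1#_   (p1,1)→(p1,#,R)
state=p1 head=4 tape=##0#[1]#_   (p1,1)→(p1,#,R)
state=p1 head=5 tape=##0##[#]_   (p1,#)→(p1,0,L)
state=p1 head=4 tape=##0#[#]0_   (p1,#)→(p1,0,L)
state=p1 head=3 tape=##0[#]00_   (p1,#)→(p1,0,L)
state=p1 head=2 tape=##[0]000_   (p1,0)→(p0,#,R)
state=p0 head=3 tape=###[0]00_   (p0,0)→(p1,0,R)
state=p1 head=4 tape=###0[0]0_   (p1,0)→(p0,#,R)
state=p0 head=5 tape=###0#[0]_   (p0,0)→(p1,0,R)
state=p1 head=6 tape=###0#0[_]
No transition is defined for (p1, _); M halts in state p1.

p1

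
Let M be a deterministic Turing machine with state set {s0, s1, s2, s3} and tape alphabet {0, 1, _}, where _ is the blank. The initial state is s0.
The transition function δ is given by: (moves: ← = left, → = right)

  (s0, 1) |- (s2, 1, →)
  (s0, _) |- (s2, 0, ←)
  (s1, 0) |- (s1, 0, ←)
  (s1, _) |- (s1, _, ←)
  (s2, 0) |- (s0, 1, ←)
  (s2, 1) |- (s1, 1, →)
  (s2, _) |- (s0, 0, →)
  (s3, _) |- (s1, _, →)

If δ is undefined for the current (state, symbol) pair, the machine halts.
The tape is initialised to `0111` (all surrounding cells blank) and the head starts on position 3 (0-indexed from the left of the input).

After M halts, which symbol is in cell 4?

s0 | 011[1]__   read 1 → write 1, move →, go to s2
s2 | 0111[_]_   read _ → write 0, move →, go to s0
s0 | 01110[_]   read _ → write 0, move ←, go to s2
s2 | 0111[0]0   read 0 → write 1, move ←, go to s0
s0 | 011[1]10   read 1 → write 1, move →, go to s2
s2 | 0111[1]0   read 1 → write 1, move →, go to s1
s1 | 01111[0]   read 0 → write 0, move ←, go to s1
s1 | 0111[1]0
Cell 4 holds 1 when M halts.

1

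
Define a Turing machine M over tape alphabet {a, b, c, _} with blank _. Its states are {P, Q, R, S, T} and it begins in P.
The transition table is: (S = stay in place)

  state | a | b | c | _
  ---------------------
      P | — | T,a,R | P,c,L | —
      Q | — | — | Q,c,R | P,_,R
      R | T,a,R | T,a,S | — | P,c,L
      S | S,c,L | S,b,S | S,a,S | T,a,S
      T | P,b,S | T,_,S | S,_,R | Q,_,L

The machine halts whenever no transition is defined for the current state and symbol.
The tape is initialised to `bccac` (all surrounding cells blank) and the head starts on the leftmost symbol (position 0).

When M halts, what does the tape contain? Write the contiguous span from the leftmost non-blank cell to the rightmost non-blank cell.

aaaa_a

P | [b]ccac__   read b → write a, move R, go to T
T | a[c]cac__   read c → write _, move R, go to S
S | a_[c]ac__   read c → write a, move S, go to S
S | a_[a]ac__   read a → write c, move L, go to S
S | a[_]cac__   read _ → write a, move S, go to T
T | a[a]cac__   read a → write b, move S, go to P
P | a[b]cac__   read b → write a, move R, go to T
T | aa[c]ac__   read c → write _, move R, go to S
S | aa_[a]c__   read a → write c, move L, go to S
S | aa[_]cc__   read _ → write a, move S, go to T
T | aa[a]cc__   read a → write b, move S, go to P
P | aa[b]cc__   read b → write a, move R, go to T
T | aaa[c]c__   read c → write _, move R, go to S
S | aaa_[c]__   read c → write a, move S, go to S
S | aaa_[a]__   read a → write c, move L, go to S
S | aaa[_]c__   read _ → write a, move S, go to T
T | aaa[a]c__   read a → write b, move S, go to P
P | aaa[b]c__   read b → write a, move R, go to T
T | aaaa[c]__   read c → write _, move R, go to S
S | aaaa_[_]_   read _ → write a, move S, go to T
T | aaaa_[a]_   read a → write b, move S, go to P
P | aaaa_[b]_   read b → write a, move R, go to T
T | aaaa_a[_]   read _ → write _, move L, go to Q
Q | aaaa_[a]_
The non-blank tape span at halt is aaaa_a.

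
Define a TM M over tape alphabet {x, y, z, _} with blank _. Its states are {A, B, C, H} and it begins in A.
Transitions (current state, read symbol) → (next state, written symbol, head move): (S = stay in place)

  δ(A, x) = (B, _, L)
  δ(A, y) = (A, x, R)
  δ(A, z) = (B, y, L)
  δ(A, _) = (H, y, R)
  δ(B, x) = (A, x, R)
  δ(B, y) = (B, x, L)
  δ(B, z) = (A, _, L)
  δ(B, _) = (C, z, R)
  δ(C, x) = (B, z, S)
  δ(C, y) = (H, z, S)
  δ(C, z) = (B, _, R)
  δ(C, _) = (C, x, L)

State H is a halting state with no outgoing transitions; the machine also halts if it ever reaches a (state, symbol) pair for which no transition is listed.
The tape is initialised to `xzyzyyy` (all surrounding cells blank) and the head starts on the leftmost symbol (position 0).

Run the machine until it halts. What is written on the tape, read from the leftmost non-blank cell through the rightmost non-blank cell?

xxxxxxxy

state=A head=0 tape=_[x]zyzyyy__   (A,x)→(B,_,L)
state=B head=-1 tape=[_]_zyzyyy__   (B,_)→(C,z,R)
state=C head=0 tape=z[_]zyzyyy__   (C,_)→(C,x,L)
state=C head=-1 tape=[z]xzyzyyy__   (C,z)→(B,_,R)
state=B head=0 tape=_[x]zyzyyy__   (B,x)→(A,x,R)
state=A head=1 tape=_x[z]yzyyy__   (A,z)→(B,y,L)
state=B head=0 tape=_[x]yyzyyy__   (B,x)→(A,x,R)
state=A head=1 tape=_x[y]yzyyy__   (A,y)→(A,x,R)
state=A head=2 tape=_xx[y]zyyy__   (A,y)→(A,x,R)
state=A head=3 tape=_xxx[z]yyy__   (A,z)→(B,y,L)
state=B head=2 tape=_xx[x]yyyy__   (B,x)→(A,x,R)
state=A head=3 tape=_xxx[y]yyy__   (A,y)→(A,x,R)
state=A head=4 tape=_xxxx[y]yy__   (A,y)→(A,x,R)
state=A head=5 tape=_xxxxx[y]y__   (A,y)→(A,x,R)
state=A head=6 tape=_xxxxxx[y]__   (A,y)→(A,x,R)
state=A head=7 tape=_xxxxxxx[_]_   (A,_)→(H,y,R)
state=H head=8 tape=_xxxxxxxy[_]
The non-blank tape span at halt is xxxxxxxy.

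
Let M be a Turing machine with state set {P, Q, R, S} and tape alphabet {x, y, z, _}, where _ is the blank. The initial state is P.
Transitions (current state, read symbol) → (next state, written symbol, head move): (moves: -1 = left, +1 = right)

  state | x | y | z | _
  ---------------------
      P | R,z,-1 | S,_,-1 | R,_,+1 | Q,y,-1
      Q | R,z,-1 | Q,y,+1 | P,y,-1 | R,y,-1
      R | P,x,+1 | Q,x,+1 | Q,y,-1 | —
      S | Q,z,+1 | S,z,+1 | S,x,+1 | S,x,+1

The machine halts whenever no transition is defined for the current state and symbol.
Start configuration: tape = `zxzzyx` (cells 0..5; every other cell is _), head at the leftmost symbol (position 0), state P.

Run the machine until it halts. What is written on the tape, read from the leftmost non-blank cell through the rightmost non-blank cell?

yyyyyx

state=P head=0 tape=_[z]xzzyx   (P,z)→(R,_,+1)
state=R head=1 tape=__[x]zzyx   (R,x)→(P,x,+1)
state=P head=2 tape=__x[z]zyx   (P,z)→(R,_,+1)
state=R head=3 tape=__x_[z]yx   (R,z)→(Q,y,-1)
state=Q head=2 tape=__x[_]yyx   (Q,_)→(R,y,-1)
state=R head=1 tape=__[x]yyyx   (R,x)→(P,x,+1)
state=P head=2 tape=__x[y]yyx   (P,y)→(S,_,-1)
state=S head=1 tape=__[x]_yyx   (S,x)→(Q,z,+1)
state=Q head=2 tape=__z[_]yyx   (Q,_)→(R,y,-1)
state=R head=1 tape=__[z]yyyx   (R,z)→(Q,y,-1)
state=Q head=0 tape=_[_]yyyyx   (Q,_)→(R,y,-1)
state=R head=-1 tape=[_]yyyyyx
The non-blank tape span at halt is yyyyyx.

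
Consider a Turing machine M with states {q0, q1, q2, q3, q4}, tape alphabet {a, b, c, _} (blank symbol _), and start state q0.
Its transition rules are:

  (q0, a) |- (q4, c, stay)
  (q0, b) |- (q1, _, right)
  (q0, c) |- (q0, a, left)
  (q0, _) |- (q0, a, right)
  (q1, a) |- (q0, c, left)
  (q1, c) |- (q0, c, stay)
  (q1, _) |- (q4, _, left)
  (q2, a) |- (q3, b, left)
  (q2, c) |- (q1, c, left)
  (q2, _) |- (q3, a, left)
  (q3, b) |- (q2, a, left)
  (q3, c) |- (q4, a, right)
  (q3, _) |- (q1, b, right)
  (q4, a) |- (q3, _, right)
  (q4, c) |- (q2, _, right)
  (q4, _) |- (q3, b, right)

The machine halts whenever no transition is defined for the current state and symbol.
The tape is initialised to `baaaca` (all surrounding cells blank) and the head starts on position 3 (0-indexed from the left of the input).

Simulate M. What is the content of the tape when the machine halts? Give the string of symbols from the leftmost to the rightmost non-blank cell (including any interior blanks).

q0 | baa[a]ca   read a → write c, move stay, go to q4
q4 | baa[c]ca   read c → write _, move right, go to q2
q2 | baa_[c]a   read c → write c, move left, go to q1
q1 | baa[_]ca   read _ → write _, move left, go to q4
q4 | ba[a]_ca   read a → write _, move right, go to q3
q3 | ba_[_]ca   read _ → write b, move right, go to q1
q1 | ba_b[c]a   read c → write c, move stay, go to q0
q0 | ba_b[c]a   read c → write a, move left, go to q0
q0 | ba_[b]aa   read b → write _, move right, go to q1
q1 | ba__[a]a   read a → write c, move left, go to q0
q0 | ba_[_]ca   read _ → write a, move right, go to q0
q0 | ba_a[c]a   read c → write a, move left, go to q0
q0 | ba_[a]aa   read a → write c, move stay, go to q4
q4 | ba_[c]aa   read c → write _, move right, go to q2
q2 | ba__[a]a   read a → write b, move left, go to q3
q3 | ba_[_]ba   read _ → write b, move right, go to q1
q1 | ba_b[b]a
The non-blank tape span at halt is ba_bba.

ba_bba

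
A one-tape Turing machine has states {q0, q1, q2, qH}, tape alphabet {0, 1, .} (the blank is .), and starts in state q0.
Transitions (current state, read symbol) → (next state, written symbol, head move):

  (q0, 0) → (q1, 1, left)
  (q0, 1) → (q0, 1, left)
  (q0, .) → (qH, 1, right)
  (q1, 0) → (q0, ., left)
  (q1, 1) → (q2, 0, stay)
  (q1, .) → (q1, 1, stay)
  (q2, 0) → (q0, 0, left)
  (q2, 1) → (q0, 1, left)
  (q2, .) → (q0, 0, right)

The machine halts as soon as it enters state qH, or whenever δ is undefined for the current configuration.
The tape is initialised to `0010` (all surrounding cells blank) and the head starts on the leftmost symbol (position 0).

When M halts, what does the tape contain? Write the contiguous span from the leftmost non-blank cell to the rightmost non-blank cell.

state=q0 head=0 tape=..[0]010   (q0,0)→(q1,1,left)
state=q1 head=-1 tape=.[.]1010   (q1,.)→(q1,1,stay)
state=q1 head=-1 tape=.[1]1010   (q1,1)→(q2,0,stay)
state=q2 head=-1 tape=.[0]1010   (q2,0)→(q0,0,left)
state=q0 head=-2 tape=[.]01010   (q0,.)→(qH,1,right)
state=qH head=-1 tape=1[0]1010
The non-blank tape span at halt is 101010.

101010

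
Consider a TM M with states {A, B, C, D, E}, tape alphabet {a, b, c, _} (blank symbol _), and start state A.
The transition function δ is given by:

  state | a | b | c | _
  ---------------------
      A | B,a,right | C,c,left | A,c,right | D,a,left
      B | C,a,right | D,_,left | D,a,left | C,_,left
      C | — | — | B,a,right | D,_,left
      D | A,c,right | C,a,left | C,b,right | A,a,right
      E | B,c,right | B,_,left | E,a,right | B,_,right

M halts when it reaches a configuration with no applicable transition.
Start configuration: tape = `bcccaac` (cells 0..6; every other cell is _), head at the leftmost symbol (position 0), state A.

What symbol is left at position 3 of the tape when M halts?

a

A | __[b]cccaac   read b → write c, move left, go to C
C | _[_]ccccaac   read _ → write _, move left, go to D
D | [_]_ccccaac   read _ → write a, move right, go to A
A | a[_]ccccaac   read _ → write a, move left, go to D
D | [a]accccaac   read a → write c, move right, go to A
A | c[a]ccccaac   read a → write a, move right, go to B
B | ca[c]cccaac   read c → write a, move left, go to D
D | c[a]acccaac   read a → write c, move right, go to A
A | cc[a]cccaac   read a → write a, move right, go to B
B | cca[c]ccaac   read c → write a, move left, go to D
D | cc[a]accaac   read a → write c, move right, go to A
A | ccc[a]ccaac   read a → write a, move right, go to B
B | ccca[c]caac   read c → write a, move left, go to D
D | ccc[a]acaac   read a → write c, move right, go to A
A | cccc[a]caac   read a → write a, move right, go to B
B | cccca[c]aac   read c → write a, move left, go to D
D | cccc[a]aaac   read a → write c, move right, go to A
A | ccccc[a]aac   read a → write a, move right, go to B
B | ccccca[a]ac   read a → write a, move right, go to C
C | cccccaa[a]c
Cell 3 holds a when M halts.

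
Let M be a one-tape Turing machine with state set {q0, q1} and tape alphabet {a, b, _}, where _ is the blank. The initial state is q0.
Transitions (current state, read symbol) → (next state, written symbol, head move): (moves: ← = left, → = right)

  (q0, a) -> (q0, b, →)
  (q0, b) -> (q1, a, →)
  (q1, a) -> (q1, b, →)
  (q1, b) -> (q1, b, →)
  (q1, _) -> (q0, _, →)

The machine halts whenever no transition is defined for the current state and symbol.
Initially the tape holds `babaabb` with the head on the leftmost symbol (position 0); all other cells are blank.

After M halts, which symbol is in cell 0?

a

state=q0 head=0 tape=[b]abaabb__   (q0,b)→(q1,a,→)
state=q1 head=1 tape=a[a]baabb__   (q1,a)→(q1,b,→)
state=q1 head=2 tape=ab[b]aabb__   (q1,b)→(q1,b,→)
state=q1 head=3 tape=abb[a]abb__   (q1,a)→(q1,b,→)
state=q1 head=4 tape=abbb[a]bb__   (q1,a)→(q1,b,→)
state=q1 head=5 tape=abbbb[b]b__   (q1,b)→(q1,b,→)
state=q1 head=6 tape=abbbbb[b]__   (q1,b)→(q1,b,→)
state=q1 head=7 tape=abbbbbb[_]_   (q1,_)→(q0,_,→)
state=q0 head=8 tape=abbbbbb_[_]
Cell 0 holds a when M halts.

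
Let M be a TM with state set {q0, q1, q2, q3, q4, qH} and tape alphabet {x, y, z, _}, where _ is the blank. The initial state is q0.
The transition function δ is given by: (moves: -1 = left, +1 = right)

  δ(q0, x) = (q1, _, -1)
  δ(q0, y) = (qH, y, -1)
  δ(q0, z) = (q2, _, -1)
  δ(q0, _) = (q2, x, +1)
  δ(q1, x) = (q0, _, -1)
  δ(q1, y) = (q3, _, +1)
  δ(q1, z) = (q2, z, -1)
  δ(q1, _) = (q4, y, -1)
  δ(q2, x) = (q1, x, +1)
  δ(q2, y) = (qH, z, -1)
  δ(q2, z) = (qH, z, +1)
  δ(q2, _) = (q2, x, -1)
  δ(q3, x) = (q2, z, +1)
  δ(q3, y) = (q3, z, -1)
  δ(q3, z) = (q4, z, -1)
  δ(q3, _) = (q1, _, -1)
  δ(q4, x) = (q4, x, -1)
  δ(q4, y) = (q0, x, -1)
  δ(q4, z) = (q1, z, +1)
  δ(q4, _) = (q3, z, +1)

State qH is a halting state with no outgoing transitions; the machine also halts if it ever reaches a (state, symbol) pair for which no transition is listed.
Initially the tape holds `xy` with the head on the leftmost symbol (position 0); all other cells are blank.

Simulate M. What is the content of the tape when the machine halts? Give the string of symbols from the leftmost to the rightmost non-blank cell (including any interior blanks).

zzz_y

state=q0 head=0 tape=___[x]y   (q0,x)→(q1,_,-1)
state=q1 head=-1 tape=__[_]_y   (q1,_)→(q4,y,-1)
state=q4 head=-2 tape=_[_]y_y   (q4,_)→(q3,z,+1)
state=q3 head=-1 tape=_z[y]_y   (q3,y)→(q3,z,-1)
state=q3 head=-2 tape=_[z]z_y   (q3,z)→(q4,z,-1)
state=q4 head=-3 tape=[_]zz_y   (q4,_)→(q3,z,+1)
state=q3 head=-2 tape=z[z]z_y   (q3,z)→(q4,z,-1)
state=q4 head=-3 tape=[z]zz_y   (q4,z)→(q1,z,+1)
state=q1 head=-2 tape=z[z]z_y   (q1,z)→(q2,z,-1)
state=q2 head=-3 tape=[z]zz_y   (q2,z)→(qH,z,+1)
state=qH head=-2 tape=z[z]z_y
The non-blank tape span at halt is zzz_y.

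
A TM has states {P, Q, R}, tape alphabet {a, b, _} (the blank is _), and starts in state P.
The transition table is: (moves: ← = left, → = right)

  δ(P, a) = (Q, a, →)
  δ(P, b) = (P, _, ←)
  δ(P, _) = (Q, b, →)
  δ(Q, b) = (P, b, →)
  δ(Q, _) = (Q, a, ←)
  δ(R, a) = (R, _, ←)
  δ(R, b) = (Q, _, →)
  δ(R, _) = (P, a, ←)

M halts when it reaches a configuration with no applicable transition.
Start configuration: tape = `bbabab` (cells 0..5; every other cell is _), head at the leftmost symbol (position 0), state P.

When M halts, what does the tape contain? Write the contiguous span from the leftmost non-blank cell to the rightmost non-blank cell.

babababbaa

P | _[b]babab___   read b → write _, move ←, go to P
P | [_]_babab___   read _ → write b, move →, go to Q
Q | b[_]babab___   read _ → write a, move ←, go to Q
Q | [b]ababab___   read b → write b, move →, go to P
P | b[a]babab___   read a → write a, move →, go to Q
Q | ba[b]abab___   read b → write b, move →, go to P
P | bab[a]bab___   read a → write a, move →, go to Q
Q | baba[b]ab___   read b → write b, move →, go to P
P | babab[a]b___   read a → write a, move →, go to Q
Q | bababa[b]___   read b → write b, move →, go to P
P | bababab[_]__   read _ → write b, move →, go to Q
Q | babababb[_]_   read _ → write a, move ←, go to Q
Q | bababab[b]a_   read b → write b, move →, go to P
P | babababb[a]_   read a → write a, move →, go to Q
Q | babababba[_]   read _ → write a, move ←, go to Q
Q | babababb[a]a
The non-blank tape span at halt is babababbaa.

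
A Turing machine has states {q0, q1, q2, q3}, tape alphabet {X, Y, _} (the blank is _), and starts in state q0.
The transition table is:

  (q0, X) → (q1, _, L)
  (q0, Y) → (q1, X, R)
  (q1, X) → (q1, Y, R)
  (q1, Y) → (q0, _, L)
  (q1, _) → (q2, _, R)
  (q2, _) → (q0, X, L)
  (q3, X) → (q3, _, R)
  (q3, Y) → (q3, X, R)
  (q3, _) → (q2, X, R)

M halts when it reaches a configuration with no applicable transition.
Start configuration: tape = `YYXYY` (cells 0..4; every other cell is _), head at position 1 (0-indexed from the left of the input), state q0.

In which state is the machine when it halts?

q0 | Y[Y]XYY   read Y → write X, move R, go to q1
q1 | YX[X]YY   read X → write Y, move R, go to q1
q1 | YXY[Y]Y   read Y → write _, move L, go to q0
q0 | YX[Y]_Y   read Y → write X, move R, go to q1
q1 | YXX[_]Y   read _ → write _, move R, go to q2
q2 | YXX_[Y]
No transition is defined for (q2, Y); M halts in state q2.

q2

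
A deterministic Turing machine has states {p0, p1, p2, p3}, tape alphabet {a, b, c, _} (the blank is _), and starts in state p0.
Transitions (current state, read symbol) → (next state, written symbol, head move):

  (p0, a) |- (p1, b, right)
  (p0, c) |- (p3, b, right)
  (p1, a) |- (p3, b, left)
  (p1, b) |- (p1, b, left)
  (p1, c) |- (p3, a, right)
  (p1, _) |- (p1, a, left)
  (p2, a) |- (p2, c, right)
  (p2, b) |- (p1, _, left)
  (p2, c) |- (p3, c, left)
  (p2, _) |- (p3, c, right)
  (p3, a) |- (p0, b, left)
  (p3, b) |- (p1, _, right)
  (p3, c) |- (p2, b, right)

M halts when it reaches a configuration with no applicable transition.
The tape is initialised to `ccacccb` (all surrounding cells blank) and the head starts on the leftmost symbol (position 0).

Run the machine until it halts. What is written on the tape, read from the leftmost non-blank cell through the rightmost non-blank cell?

p0 | [c]cacccb_   read c → write b, move right, go to p3
p3 | b[c]acccb_   read c → write b, move right, go to p2
p2 | bb[a]cccb_   read a → write c, move right, go to p2
p2 | bbc[c]ccb_   read c → write c, move left, go to p3
p3 | bb[c]cccb_   read c → write b, move right, go to p2
p2 | bbb[c]ccb_   read c → write c, move left, go to p3
p3 | bb[b]cccb_   read b → write _, move right, go to p1
p1 | bb_[c]ccb_   read c → write a, move right, go to p3
p3 | bb_a[c]cb_   read c → write b, move right, go to p2
p2 | bb_ab[c]b_   read c → write c, move left, go to p3
p3 | bb_a[b]cb_   read b → write _, move right, go to p1
p1 | bb_a_[c]b_   read c → write a, move right, go to p3
p3 | bb_a_a[b]_   read b → write _, move right, go to p1
p1 | bb_a_a_[_]   read _ → write a, move left, go to p1
p1 | bb_a_a[_]a   read _ → write a, move left, go to p1
p1 | bb_a_[a]aa   read a → write b, move left, go to p3
p3 | bb_a[_]baa
The non-blank tape span at halt is bb_a_baa.

bb_a_baa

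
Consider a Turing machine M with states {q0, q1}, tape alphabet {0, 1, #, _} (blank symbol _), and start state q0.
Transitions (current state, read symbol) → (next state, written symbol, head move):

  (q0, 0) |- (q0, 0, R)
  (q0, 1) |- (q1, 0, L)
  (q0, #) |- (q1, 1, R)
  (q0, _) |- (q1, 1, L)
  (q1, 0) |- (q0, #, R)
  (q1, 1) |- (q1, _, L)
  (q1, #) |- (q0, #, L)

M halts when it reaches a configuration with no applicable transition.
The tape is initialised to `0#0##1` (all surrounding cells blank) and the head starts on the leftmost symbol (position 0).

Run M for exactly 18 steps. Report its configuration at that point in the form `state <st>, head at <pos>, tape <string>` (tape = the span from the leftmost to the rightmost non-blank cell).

state q0, head at 2, tape ##0#

state=q0 head=0 tape=[0]#0##1   (q0,0)→(q0,0,R)
state=q0 head=1 tape=0[#]0##1   (q0,#)→(q1,1,R)
state=q1 head=2 tape=01[0]##1   (q1,0)→(q0,#,R)
state=q0 head=3 tape=01#[#]#1   (q0,#)→(q1,1,R)
state=q1 head=4 tape=01#1[#]1   (q1,#)→(q0,#,L)
state=q0 head=3 tape=01#[1]#1   (q0,1)→(q1,0,L)
state=q1 head=2 tape=01[#]0#1   (q1,#)→(q0,#,L)
state=q0 head=1 tape=0[1]#0#1   (q0,1)→(q1,0,L)
state=q1 head=0 tape=[0]0#0#1   (q1,0)→(q0,#,R)
state=q0 head=1 tape=#[0]#0#1   (q0,0)→(q0,0,R)
state=q0 head=2 tape=#0[#]0#1   (q0,#)→(q1,1,R)
state=q1 head=3 tape=#01[0]#1   (q1,0)→(q0,#,R)
state=q0 head=4 tape=#01#[#]1   (q0,#)→(q1,1,R)
state=q1 head=5 tape=#01#1[1]   (q1,1)→(q1,_,L)
state=q1 head=4 tape=#01#[1]_   (q1,1)→(q1,_,L)
state=q1 head=3 tape=#01[#]__   (q1,#)→(q0,#,L)
state=q0 head=2 tape=#0[1]#__   (q0,1)→(q1,0,L)
state=q1 head=1 tape=#[0]0#__   (q1,0)→(q0,#,R)
state=q0 head=2 tape=##[0]#__
After 18 steps: state q0, head at 2, tape ##0#.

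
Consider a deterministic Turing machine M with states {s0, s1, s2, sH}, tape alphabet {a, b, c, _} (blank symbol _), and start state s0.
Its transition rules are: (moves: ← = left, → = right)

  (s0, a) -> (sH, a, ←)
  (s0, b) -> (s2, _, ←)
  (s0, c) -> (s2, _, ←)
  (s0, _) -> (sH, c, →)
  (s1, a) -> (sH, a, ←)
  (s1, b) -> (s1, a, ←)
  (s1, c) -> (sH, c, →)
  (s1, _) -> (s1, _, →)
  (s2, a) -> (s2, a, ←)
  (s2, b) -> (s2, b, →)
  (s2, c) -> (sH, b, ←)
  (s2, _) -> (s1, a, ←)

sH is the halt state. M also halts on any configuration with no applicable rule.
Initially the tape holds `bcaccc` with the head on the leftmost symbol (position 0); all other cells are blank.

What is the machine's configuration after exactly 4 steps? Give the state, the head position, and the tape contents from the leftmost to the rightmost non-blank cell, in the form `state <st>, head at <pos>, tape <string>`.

state=s0 head=0 tape=__[b]caccc   (s0,b)→(s2,_,←)
state=s2 head=-1 tape=_[_]_caccc   (s2,_)→(s1,a,←)
state=s1 head=-2 tape=[_]a_caccc   (s1,_)→(s1,_,→)
state=s1 head=-1 tape=_[a]_caccc   (s1,a)→(sH,a,←)
state=sH head=-2 tape=[_]a_caccc
After 4 steps: state sH, head at -2, tape a_caccc.

state sH, head at -2, tape a_caccc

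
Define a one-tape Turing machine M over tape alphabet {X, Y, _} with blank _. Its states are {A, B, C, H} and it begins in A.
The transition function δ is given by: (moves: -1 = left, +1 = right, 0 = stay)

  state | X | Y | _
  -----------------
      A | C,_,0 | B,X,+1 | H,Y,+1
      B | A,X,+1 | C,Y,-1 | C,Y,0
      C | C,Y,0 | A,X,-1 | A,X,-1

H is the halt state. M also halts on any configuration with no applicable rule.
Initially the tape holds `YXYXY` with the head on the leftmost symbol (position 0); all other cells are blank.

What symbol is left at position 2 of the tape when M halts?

A | _[Y]XYXY_   read Y → write X, move +1, go to B
B | _X[X]YXY_   read X → write X, move +1, go to A
A | _XX[Y]XY_   read Y → write X, move +1, go to B
B | _XXX[X]Y_   read X → write X, move +1, go to A
A | _XXXX[Y]_   read Y → write X, move +1, go to B
B | _XXXXX[_]   read _ → write Y, move 0, go to C
C | _XXXXX[Y]   read Y → write X, move -1, go to A
A | _XXXX[X]X   read X → write _, move 0, go to C
C | _XXXX[_]X   read _ → write X, move -1, go to A
A | _XXX[X]XX   read X → write _, move 0, go to C
C | _XXX[_]XX   read _ → write X, move -1, go to A
A | _XX[X]XXX   read X → write _, move 0, go to C
C | _XX[_]XXX   read _ → write X, move -1, go to A
A | _X[X]XXXX   read X → write _, move 0, go to C
C | _X[_]XXXX   read _ → write X, move -1, go to A
A | _[X]XXXXX   read X → write _, move 0, go to C
C | _[_]XXXXX   read _ → write X, move -1, go to A
A | [_]XXXXXX   read _ → write Y, move +1, go to H
H | Y[X]XXXXX
Cell 2 holds X when M halts.

X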